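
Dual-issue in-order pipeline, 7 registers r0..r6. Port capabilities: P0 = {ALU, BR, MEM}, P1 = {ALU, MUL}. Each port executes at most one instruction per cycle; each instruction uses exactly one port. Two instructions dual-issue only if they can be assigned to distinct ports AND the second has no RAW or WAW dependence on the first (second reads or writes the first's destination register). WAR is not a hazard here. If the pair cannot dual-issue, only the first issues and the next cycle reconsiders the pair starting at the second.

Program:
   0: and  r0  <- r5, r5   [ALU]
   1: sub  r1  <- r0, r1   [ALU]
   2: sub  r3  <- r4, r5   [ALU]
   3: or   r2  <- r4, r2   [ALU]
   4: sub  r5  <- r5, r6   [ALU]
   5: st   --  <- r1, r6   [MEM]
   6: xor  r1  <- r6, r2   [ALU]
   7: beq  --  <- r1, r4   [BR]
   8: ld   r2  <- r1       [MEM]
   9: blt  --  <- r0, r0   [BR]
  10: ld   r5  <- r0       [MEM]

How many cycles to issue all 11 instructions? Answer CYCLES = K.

CYCLES = 8

#0 head=0: and i0 RAW r0
#1 head=1: sub;sub i1&i2 pair
#2 head=3: or;sub i3&i4 pair
#3 head=5: st;xor i5&i6 pair
#4 head=7: beq i7 no-port BR/MEM
#5 head=8: ld i8 no-port MEM/BR
#6 head=9: blt i9 no-port BR/MEM
#7 head=10: ld i10 tail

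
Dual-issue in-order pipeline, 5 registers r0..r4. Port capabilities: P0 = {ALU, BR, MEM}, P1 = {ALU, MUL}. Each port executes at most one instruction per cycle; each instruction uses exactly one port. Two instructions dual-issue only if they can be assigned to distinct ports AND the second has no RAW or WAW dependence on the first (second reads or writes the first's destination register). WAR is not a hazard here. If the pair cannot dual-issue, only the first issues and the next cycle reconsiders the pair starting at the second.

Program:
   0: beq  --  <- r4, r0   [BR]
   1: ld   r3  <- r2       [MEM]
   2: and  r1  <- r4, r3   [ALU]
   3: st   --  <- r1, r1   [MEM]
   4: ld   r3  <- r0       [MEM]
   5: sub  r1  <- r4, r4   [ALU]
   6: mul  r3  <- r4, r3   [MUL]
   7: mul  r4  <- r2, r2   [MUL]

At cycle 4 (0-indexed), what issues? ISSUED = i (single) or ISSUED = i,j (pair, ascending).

ISSUED = 4,5

0. beq.BR @i0  | no-port BR/MEM
1. ld.MEM @i1  | RAW r3
2. and.ALU @i2  | RAW r1
3. st.MEM @i3  | no-port MEM/MEM
4. ld.MEM;sub.ALU @i4/i5  | pair
5. mul.MUL @i6  | no-port MUL/MUL
6. mul.MUL @i7  | tail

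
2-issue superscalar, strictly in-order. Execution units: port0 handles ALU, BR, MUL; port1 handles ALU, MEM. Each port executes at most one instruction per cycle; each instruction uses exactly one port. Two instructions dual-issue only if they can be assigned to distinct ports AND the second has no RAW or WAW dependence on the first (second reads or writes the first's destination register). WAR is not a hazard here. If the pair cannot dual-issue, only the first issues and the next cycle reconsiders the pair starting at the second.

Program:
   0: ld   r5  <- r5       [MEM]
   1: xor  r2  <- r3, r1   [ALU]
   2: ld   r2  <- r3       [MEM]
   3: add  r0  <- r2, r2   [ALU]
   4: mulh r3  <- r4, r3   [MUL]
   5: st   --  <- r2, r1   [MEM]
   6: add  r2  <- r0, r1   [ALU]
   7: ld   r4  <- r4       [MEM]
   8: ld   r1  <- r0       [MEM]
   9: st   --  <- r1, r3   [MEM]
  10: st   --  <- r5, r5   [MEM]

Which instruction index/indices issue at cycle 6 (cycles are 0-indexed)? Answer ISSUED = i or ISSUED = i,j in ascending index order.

[0] i0&i1  ld/xor  -- pair
[1] i2  ld  -- RAW r2
[2] i3&i4  add/mulh  -- pair
[3] i5&i6  st/add  -- pair
[4] i7  ld  -- no-port MEM/MEM
[5] i8  ld  -- no-port MEM/MEM
[6] i9  st  -- no-port MEM/MEM
[7] i10  st  -- tail

ISSUED = 9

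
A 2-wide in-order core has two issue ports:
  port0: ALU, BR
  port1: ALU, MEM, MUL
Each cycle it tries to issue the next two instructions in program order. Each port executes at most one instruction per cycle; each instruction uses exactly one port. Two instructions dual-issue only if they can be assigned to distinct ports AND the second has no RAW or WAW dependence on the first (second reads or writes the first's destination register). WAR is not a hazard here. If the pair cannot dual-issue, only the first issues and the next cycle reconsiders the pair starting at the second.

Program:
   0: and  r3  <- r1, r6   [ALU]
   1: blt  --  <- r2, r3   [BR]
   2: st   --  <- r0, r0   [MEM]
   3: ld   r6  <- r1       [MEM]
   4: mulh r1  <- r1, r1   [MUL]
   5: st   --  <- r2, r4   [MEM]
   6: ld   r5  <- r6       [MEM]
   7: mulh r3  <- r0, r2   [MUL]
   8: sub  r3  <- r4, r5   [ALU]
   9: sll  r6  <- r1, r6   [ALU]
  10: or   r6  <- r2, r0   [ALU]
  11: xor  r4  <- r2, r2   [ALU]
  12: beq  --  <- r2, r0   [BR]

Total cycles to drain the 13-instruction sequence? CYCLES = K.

  cy0 -> i0 (and.ALU) RAW r3
  cy1 -> i1&i2 (blt.BR;st.MEM) 2-wide
  cy2 -> i3 (ld.MEM) no-port MEM/MUL
  cy3 -> i4 (mulh.MUL) no-port MUL/MEM
  cy4 -> i5 (st.MEM) no-port MEM/MEM
  cy5 -> i6 (ld.MEM) no-port MEM/MUL
  cy6 -> i7 (mulh.MUL) WAW r3
  cy7 -> i8&i9 (sub.ALU;sll.ALU) 2-wide
  cy8 -> i10&i11 (or.ALU;xor.ALU) 2-wide
  cy9 -> i12 (beq.BR) tail

CYCLES = 10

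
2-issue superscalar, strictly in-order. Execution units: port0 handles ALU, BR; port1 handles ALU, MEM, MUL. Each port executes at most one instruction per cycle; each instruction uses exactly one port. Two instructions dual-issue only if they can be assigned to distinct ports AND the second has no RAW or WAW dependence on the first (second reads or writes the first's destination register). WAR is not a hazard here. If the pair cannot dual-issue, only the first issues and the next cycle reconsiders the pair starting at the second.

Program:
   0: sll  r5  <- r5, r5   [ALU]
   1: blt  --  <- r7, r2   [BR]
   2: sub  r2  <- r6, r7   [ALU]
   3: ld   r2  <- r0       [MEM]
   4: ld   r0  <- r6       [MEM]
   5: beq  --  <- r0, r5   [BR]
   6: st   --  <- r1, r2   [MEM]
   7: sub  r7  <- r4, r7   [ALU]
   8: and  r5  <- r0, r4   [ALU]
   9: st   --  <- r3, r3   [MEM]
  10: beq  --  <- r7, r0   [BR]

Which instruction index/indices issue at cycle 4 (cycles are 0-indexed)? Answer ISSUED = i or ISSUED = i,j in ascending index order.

0. sll blt @i0+i1  | dual
1. sub @i2  | WAW r2
2. ld @i3  | no-port MEM/MEM
3. ld @i4  | RAW r0
4. beq st @i5+i6  | dual
5. sub and @i7+i8  | dual
6. st beq @i9+i10  | dual

ISSUED = 5,6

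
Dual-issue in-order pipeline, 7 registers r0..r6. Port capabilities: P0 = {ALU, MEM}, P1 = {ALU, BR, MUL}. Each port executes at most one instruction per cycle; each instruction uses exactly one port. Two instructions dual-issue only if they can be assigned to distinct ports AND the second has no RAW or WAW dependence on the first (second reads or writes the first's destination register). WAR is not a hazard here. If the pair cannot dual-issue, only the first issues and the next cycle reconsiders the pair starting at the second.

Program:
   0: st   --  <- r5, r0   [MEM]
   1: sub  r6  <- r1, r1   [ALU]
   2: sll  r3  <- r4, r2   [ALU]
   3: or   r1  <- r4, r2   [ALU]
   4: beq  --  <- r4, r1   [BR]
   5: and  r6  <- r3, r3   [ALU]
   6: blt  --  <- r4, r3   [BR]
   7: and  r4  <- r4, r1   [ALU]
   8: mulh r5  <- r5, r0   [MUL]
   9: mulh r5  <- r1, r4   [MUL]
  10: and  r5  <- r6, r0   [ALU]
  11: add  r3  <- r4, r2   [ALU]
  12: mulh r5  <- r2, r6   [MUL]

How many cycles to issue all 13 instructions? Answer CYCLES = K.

[0] i0+i1  st.MEM;sub.ALU  -- 2-wide
[1] i2+i3  sll.ALU;or.ALU  -- 2-wide
[2] i4+i5  beq.BR;and.ALU  -- 2-wide
[3] i6+i7  blt.BR;and.ALU  -- 2-wide
[4] i8  mulh.MUL  -- no-port MUL/MUL
[5] i9  mulh.MUL  -- WAW r5
[6] i10+i11  and.ALU;add.ALU  -- 2-wide
[7] i12  mulh.MUL  -- tail

CYCLES = 8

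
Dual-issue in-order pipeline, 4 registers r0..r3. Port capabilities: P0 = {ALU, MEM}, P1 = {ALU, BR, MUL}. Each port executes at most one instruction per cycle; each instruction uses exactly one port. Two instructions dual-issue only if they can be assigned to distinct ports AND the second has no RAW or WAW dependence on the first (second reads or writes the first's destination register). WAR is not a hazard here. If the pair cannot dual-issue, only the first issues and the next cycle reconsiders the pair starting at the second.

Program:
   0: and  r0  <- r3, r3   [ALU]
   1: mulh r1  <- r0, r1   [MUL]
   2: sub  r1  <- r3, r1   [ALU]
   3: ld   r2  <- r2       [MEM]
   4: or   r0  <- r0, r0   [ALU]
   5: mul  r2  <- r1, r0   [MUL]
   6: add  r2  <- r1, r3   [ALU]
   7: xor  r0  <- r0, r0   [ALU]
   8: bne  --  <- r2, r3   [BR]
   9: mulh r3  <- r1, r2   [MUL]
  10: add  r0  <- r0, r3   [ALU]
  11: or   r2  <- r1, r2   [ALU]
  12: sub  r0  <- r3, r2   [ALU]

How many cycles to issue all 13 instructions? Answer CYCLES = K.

CYCLES = 10

t=0 i0:and.ALU ; RAW r0
t=1 i1:mulh.MUL ; RAW+WAW r1
t=2 i2+i3:sub.ALU ld.MEM ; pair
t=3 i4:or.ALU ; RAW r0
t=4 i5:mul.MUL ; WAW r2
t=5 i6+i7:add.ALU xor.ALU ; pair
t=6 i8:bne.BR ; no-port BR/MUL
t=7 i9:mulh.MUL ; RAW r3
t=8 i10+i11:add.ALU or.ALU ; pair
t=9 i12:sub.ALU ; tail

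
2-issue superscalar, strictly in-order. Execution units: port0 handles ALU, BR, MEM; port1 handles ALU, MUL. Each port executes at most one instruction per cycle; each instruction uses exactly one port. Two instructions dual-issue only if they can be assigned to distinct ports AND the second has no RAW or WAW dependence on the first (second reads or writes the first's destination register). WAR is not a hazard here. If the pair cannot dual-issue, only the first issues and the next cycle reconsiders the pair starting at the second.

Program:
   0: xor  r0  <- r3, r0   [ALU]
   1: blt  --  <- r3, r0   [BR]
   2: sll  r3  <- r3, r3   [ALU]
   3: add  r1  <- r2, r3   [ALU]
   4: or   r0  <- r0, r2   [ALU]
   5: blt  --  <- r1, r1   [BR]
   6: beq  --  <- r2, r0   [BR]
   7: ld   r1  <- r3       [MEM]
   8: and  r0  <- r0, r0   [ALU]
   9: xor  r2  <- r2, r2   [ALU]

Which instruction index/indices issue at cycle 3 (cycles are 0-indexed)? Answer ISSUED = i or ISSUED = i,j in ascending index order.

ISSUED = 5

0. xor @i0  | RAW r0
1. blt sll @i1,i2  | pair
2. add or @i3,i4  | pair
3. blt @i5  | no-port BR/BR
4. beq @i6  | no-port BR/MEM
5. ld and @i7,i8  | pair
6. xor @i9  | tail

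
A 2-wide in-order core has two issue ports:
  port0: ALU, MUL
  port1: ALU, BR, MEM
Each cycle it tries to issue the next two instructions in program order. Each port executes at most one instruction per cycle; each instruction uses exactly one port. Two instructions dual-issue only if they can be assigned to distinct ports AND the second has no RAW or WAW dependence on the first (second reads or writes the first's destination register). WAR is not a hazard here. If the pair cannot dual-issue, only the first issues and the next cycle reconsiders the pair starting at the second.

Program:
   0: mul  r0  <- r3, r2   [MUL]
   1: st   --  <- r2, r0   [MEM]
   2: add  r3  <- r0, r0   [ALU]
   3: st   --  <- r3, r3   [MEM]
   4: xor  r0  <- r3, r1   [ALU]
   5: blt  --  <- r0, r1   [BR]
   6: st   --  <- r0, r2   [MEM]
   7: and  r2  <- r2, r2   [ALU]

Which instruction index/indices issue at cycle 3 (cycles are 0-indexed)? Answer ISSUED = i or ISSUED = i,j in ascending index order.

  cy0 -> i0 (mul.MUL) RAW r0
  cy1 -> i1/i2 (st.MEM add.ALU) pair
  cy2 -> i3/i4 (st.MEM xor.ALU) pair
  cy3 -> i5 (blt.BR) no-port BR/MEM
  cy4 -> i6/i7 (st.MEM and.ALU) pair

ISSUED = 5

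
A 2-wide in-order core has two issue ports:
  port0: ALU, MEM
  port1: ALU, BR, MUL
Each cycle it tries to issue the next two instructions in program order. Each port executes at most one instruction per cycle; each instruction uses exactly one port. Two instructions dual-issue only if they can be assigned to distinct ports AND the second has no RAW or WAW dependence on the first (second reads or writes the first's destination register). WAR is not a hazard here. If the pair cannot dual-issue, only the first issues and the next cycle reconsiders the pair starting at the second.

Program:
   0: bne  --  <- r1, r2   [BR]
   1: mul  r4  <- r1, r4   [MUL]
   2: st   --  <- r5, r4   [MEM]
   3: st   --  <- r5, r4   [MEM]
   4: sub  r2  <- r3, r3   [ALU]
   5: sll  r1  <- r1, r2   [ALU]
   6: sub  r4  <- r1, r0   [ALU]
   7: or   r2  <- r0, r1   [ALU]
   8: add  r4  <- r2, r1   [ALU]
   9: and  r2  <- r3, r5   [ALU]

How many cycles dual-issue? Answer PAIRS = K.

#0 head=0: bne i0 no-port BR/MUL
#1 head=1: mul i1 RAW r4
#2 head=2: st i2 no-port MEM/MEM
#3 head=3: st;sub i3,i4 pair
#4 head=5: sll i5 RAW r1
#5 head=6: sub;or i6,i7 pair
#6 head=8: add;and i8,i9 pair

PAIRS = 3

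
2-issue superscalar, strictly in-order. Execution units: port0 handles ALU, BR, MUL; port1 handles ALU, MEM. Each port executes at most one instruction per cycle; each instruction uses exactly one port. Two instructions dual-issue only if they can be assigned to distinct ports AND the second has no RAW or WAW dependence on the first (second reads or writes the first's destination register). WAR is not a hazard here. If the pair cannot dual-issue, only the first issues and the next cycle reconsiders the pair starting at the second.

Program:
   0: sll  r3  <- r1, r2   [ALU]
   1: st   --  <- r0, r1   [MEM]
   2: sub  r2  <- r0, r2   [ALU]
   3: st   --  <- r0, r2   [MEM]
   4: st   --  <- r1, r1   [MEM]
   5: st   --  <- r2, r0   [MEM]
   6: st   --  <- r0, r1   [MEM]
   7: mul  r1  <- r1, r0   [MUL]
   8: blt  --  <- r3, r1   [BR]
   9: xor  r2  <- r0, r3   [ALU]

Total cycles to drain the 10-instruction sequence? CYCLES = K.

c0: i0/i1 sll.ALU;st.MEM  dual
c1: i2 sub.ALU  RAW r2
c2: i3 st.MEM  no-port MEM/MEM
c3: i4 st.MEM  no-port MEM/MEM
c4: i5 st.MEM  no-port MEM/MEM
c5: i6/i7 st.MEM;mul.MUL  dual
c6: i8/i9 blt.BR;xor.ALU  dual

CYCLES = 7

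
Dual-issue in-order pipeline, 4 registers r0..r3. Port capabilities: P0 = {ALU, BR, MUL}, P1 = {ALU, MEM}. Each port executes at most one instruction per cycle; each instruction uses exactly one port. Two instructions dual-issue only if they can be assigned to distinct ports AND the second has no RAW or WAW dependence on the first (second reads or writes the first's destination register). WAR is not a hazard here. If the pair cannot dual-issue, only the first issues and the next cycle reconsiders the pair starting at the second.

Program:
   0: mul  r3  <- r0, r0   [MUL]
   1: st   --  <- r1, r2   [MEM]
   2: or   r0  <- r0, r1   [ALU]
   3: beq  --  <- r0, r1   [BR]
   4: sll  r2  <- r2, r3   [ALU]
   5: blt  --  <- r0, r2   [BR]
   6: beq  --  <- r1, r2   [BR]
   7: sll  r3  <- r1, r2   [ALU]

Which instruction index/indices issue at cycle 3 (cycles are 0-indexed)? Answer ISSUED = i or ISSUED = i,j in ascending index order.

t=0 i0/i1:mul.MUL/st.MEM ; dual
t=1 i2:or.ALU ; RAW r0
t=2 i3/i4:beq.BR/sll.ALU ; dual
t=3 i5:blt.BR ; no-port BR/BR
t=4 i6/i7:beq.BR/sll.ALU ; dual

ISSUED = 5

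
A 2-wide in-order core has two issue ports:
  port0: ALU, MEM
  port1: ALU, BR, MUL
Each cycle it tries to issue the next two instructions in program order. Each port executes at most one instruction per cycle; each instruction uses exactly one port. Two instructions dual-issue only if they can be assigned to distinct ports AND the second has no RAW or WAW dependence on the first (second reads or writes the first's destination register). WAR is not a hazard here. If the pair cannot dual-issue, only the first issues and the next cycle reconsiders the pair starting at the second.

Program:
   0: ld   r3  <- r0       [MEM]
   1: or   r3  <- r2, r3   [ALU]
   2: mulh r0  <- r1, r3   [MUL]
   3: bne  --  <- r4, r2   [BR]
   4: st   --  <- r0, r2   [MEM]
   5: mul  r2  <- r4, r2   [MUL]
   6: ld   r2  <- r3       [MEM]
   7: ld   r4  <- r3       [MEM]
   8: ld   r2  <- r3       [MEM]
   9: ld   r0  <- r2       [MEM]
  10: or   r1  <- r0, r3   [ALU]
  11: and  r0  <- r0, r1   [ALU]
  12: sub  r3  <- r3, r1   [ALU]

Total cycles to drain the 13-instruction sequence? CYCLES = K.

CYCLES = 11

  cy0 -> i0 (ld) RAW+WAW r3
  cy1 -> i1 (or) RAW r3
  cy2 -> i2 (mulh) no-port MUL/BR
  cy3 -> i3+i4 (bne/st) dual
  cy4 -> i5 (mul) WAW r2
  cy5 -> i6 (ld) no-port MEM/MEM
  cy6 -> i7 (ld) no-port MEM/MEM
  cy7 -> i8 (ld) no-port MEM/MEM
  cy8 -> i9 (ld) RAW r0
  cy9 -> i10 (or) RAW r1
  cy10 -> i11+i12 (and/sub) dual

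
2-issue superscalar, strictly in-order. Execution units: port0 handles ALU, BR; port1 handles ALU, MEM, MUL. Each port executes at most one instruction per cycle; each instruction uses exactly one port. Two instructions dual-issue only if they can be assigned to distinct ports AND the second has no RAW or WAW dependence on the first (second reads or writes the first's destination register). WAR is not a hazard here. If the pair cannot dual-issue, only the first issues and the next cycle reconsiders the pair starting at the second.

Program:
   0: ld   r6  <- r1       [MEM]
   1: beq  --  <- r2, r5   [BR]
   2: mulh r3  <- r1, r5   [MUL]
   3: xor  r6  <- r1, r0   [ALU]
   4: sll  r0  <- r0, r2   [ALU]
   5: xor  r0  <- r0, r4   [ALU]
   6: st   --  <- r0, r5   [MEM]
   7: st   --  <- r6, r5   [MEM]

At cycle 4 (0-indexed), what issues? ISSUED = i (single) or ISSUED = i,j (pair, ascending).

ISSUED = 6

[0] i0&i1  ld.MEM+beq.BR  -- dual
[1] i2&i3  mulh.MUL+xor.ALU  -- dual
[2] i4  sll.ALU  -- RAW+WAW r0
[3] i5  xor.ALU  -- RAW r0
[4] i6  st.MEM  -- no-port MEM/MEM
[5] i7  st.MEM  -- tail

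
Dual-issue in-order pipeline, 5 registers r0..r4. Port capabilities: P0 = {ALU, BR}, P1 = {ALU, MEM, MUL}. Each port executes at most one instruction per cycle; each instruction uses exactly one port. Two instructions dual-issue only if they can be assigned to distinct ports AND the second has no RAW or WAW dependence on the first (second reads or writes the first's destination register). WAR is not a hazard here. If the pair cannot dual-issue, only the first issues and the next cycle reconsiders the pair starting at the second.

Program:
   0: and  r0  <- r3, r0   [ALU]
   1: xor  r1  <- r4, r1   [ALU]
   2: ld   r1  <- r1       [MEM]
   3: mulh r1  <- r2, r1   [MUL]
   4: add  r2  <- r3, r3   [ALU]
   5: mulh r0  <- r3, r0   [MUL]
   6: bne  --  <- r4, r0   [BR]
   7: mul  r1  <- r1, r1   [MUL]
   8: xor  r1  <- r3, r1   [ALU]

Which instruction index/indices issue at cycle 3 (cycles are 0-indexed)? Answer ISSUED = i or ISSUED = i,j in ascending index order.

  cy0 -> i0,i1 (and xor) 2-wide
  cy1 -> i2 (ld) no-port MEM/MUL
  cy2 -> i3,i4 (mulh add) 2-wide
  cy3 -> i5 (mulh) RAW r0
  cy4 -> i6,i7 (bne mul) 2-wide
  cy5 -> i8 (xor) tail

ISSUED = 5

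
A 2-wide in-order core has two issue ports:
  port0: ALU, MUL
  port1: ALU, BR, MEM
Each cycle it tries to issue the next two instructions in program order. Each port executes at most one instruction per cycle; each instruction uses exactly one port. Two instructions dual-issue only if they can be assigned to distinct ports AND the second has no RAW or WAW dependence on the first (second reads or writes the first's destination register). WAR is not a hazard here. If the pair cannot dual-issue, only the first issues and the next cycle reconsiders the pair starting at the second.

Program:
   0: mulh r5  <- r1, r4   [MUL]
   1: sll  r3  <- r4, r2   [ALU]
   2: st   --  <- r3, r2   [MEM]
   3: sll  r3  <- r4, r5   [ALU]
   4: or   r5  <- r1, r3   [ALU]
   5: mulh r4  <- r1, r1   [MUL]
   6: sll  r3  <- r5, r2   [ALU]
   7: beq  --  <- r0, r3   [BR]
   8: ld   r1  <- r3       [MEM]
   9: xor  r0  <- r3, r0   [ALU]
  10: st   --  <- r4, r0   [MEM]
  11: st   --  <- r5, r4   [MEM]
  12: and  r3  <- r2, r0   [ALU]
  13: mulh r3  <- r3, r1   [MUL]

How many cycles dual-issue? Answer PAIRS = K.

PAIRS = 5

  cy0 -> i0/i1 (mulh.MUL;sll.ALU) dual
  cy1 -> i2/i3 (st.MEM;sll.ALU) dual
  cy2 -> i4/i5 (or.ALU;mulh.MUL) dual
  cy3 -> i6 (sll.ALU) RAW r3
  cy4 -> i7 (beq.BR) no-port BR/MEM
  cy5 -> i8/i9 (ld.MEM;xor.ALU) dual
  cy6 -> i10 (st.MEM) no-port MEM/MEM
  cy7 -> i11/i12 (st.MEM;and.ALU) dual
  cy8 -> i13 (mulh.MUL) tail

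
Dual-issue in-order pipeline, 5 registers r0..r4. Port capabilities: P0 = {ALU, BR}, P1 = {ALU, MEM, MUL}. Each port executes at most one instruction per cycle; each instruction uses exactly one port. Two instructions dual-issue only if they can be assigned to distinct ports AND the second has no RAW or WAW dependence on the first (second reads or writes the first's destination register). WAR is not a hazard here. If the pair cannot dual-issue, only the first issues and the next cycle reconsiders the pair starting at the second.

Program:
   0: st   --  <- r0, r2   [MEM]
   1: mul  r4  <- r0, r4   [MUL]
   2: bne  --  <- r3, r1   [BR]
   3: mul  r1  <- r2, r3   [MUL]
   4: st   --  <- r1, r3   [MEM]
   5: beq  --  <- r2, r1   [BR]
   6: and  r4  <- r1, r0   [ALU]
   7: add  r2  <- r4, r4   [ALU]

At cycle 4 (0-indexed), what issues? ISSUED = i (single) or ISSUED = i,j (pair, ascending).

c0: i0 st.MEM  no-port MEM/MUL
c1: i1&i2 mul.MUL/bne.BR  pair
c2: i3 mul.MUL  no-port MUL/MEM
c3: i4&i5 st.MEM/beq.BR  pair
c4: i6 and.ALU  RAW r4
c5: i7 add.ALU  tail

ISSUED = 6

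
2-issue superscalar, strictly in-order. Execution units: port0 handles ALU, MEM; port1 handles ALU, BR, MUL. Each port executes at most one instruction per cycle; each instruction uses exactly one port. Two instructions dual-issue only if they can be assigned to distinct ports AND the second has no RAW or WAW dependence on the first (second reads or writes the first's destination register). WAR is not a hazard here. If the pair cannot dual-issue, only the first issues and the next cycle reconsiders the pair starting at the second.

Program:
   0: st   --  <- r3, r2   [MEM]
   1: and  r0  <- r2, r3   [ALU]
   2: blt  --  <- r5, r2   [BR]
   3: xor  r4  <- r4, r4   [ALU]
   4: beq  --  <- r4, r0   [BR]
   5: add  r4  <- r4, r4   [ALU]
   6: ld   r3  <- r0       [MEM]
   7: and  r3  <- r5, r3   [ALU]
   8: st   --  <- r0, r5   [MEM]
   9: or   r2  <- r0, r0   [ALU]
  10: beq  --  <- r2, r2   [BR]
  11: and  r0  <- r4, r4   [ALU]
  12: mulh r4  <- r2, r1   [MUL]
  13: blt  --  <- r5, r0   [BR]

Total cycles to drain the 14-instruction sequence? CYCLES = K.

CYCLES = 9

t=0 i0&i1:st.MEM/and.ALU ; pair
t=1 i2&i3:blt.BR/xor.ALU ; pair
t=2 i4&i5:beq.BR/add.ALU ; pair
t=3 i6:ld.MEM ; RAW+WAW r3
t=4 i7&i8:and.ALU/st.MEM ; pair
t=5 i9:or.ALU ; RAW r2
t=6 i10&i11:beq.BR/and.ALU ; pair
t=7 i12:mulh.MUL ; no-port MUL/BR
t=8 i13:blt.BR ; tail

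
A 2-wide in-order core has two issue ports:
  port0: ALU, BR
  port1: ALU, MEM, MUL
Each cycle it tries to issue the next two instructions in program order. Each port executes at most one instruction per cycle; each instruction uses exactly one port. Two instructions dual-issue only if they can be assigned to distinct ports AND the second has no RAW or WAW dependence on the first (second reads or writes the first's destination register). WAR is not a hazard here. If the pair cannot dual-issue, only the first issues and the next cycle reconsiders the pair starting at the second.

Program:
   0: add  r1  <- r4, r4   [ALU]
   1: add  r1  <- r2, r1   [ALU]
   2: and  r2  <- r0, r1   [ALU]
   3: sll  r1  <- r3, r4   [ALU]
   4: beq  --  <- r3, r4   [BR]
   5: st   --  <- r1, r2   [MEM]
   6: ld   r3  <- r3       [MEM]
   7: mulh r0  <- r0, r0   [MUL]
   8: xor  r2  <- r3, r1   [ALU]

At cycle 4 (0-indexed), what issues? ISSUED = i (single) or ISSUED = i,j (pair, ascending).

  cy0 -> i0 (add) RAW+WAW r1
  cy1 -> i1 (add) RAW r1
  cy2 -> i2+i3 (and+sll) 2-wide
  cy3 -> i4+i5 (beq+st) 2-wide
  cy4 -> i6 (ld) no-port MEM/MUL
  cy5 -> i7+i8 (mulh+xor) 2-wide

ISSUED = 6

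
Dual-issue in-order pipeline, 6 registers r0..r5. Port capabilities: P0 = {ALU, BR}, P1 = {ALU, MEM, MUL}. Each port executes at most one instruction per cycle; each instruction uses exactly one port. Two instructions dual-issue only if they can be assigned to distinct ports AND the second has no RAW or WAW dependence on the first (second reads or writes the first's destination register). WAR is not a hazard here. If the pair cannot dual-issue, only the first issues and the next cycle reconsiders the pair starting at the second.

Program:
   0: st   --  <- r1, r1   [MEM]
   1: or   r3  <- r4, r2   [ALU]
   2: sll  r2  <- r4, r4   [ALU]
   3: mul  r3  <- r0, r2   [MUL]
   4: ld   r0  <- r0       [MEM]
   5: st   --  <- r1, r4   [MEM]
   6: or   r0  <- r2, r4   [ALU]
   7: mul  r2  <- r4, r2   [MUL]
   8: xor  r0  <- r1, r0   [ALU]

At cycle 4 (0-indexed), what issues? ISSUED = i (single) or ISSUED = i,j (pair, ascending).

t=0 i0,i1:st+or ; 2-wide
t=1 i2:sll ; RAW r2
t=2 i3:mul ; no-port MUL/MEM
t=3 i4:ld ; no-port MEM/MEM
t=4 i5,i6:st+or ; 2-wide
t=5 i7,i8:mul+xor ; 2-wide

ISSUED = 5,6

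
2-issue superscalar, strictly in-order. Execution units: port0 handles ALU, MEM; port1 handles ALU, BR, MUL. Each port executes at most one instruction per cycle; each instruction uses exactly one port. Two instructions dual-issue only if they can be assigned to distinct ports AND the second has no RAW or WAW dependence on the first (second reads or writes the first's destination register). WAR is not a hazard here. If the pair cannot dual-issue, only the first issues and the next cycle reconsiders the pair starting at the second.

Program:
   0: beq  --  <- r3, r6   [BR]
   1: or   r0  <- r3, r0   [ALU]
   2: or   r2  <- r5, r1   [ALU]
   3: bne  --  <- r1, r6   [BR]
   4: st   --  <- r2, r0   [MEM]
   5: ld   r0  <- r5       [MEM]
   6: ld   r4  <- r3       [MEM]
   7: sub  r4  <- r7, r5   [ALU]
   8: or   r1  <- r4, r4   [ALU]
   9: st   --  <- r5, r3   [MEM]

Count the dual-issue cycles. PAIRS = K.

PAIRS = 3

0. beq.BR+or.ALU @i0,i1  | 2-wide
1. or.ALU+bne.BR @i2,i3  | 2-wide
2. st.MEM @i4  | no-port MEM/MEM
3. ld.MEM @i5  | no-port MEM/MEM
4. ld.MEM @i6  | WAW r4
5. sub.ALU @i7  | RAW r4
6. or.ALU+st.MEM @i8,i9  | 2-wide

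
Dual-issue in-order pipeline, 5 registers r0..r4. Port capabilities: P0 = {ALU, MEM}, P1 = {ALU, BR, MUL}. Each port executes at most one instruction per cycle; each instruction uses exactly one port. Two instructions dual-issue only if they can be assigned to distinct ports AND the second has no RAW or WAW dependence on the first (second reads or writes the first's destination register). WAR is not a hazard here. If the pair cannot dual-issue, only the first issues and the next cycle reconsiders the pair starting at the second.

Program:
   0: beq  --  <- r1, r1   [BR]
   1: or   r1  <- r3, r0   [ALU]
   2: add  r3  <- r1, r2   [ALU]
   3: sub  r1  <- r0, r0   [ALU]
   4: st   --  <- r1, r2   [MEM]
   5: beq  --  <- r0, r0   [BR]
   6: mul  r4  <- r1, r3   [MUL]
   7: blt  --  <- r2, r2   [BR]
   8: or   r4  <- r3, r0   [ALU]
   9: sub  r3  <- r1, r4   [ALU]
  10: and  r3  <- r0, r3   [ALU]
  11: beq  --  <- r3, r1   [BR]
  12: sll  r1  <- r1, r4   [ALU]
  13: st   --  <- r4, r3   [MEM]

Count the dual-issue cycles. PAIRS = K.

  cy0 -> i0,i1 (beq+or) 2-wide
  cy1 -> i2,i3 (add+sub) 2-wide
  cy2 -> i4,i5 (st+beq) 2-wide
  cy3 -> i6 (mul) no-port MUL/BR
  cy4 -> i7,i8 (blt+or) 2-wide
  cy5 -> i9 (sub) RAW+WAW r3
  cy6 -> i10 (and) RAW r3
  cy7 -> i11,i12 (beq+sll) 2-wide
  cy8 -> i13 (st) tail

PAIRS = 5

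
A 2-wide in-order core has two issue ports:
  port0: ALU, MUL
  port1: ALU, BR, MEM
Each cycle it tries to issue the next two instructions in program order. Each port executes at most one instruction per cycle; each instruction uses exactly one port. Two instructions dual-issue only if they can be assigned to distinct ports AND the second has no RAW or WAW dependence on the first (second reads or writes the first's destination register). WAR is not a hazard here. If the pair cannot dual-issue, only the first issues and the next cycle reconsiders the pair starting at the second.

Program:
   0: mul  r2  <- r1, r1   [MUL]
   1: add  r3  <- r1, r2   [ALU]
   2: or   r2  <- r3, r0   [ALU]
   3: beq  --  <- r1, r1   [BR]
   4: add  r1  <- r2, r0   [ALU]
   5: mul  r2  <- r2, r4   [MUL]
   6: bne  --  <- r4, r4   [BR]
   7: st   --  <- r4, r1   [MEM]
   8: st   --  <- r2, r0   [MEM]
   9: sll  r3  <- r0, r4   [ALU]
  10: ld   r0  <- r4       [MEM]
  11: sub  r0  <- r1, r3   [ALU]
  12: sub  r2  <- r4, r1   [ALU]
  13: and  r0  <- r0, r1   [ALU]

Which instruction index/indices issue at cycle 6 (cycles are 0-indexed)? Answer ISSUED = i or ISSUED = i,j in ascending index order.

ISSUED = 8,9

t=0 i0:mul ; RAW r2
t=1 i1:add ; RAW r3
t=2 i2/i3:or;beq ; dual
t=3 i4/i5:add;mul ; dual
t=4 i6:bne ; no-port BR/MEM
t=5 i7:st ; no-port MEM/MEM
t=6 i8/i9:st;sll ; dual
t=7 i10:ld ; WAW r0
t=8 i11/i12:sub;sub ; dual
t=9 i13:and ; tail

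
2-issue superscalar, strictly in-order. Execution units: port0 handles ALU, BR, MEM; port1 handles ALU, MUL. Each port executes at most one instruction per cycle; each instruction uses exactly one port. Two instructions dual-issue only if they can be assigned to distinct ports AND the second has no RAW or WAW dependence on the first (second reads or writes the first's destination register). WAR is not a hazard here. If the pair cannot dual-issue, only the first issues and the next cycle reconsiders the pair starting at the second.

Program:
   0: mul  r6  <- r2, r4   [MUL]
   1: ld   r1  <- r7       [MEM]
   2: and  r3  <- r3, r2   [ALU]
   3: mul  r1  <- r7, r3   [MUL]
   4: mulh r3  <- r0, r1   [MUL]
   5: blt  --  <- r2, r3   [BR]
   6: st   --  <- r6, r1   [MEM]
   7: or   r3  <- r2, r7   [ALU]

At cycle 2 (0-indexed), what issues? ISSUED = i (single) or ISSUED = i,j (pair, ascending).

c0: i0/i1 mul.MUL+ld.MEM  pair
c1: i2 and.ALU  RAW r3
c2: i3 mul.MUL  no-port MUL/MUL
c3: i4 mulh.MUL  RAW r3
c4: i5 blt.BR  no-port BR/MEM
c5: i6/i7 st.MEM+or.ALU  pair

ISSUED = 3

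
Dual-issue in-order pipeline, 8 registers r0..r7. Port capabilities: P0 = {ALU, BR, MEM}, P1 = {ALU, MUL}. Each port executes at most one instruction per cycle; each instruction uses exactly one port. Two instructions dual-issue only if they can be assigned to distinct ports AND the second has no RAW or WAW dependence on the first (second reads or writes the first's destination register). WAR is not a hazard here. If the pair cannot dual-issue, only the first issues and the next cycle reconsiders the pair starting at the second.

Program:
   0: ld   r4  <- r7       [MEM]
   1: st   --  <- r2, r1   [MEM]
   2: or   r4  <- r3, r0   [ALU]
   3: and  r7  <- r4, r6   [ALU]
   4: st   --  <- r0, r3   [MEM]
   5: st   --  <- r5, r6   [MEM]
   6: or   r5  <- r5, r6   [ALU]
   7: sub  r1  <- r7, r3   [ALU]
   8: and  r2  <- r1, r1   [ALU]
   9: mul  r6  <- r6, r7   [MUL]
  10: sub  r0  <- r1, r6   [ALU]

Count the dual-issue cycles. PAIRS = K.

  cy0 -> i0 (ld) no-port MEM/MEM
  cy1 -> i1,i2 (st;or) dual
  cy2 -> i3,i4 (and;st) dual
  cy3 -> i5,i6 (st;or) dual
  cy4 -> i7 (sub) RAW r1
  cy5 -> i8,i9 (and;mul) dual
  cy6 -> i10 (sub) tail

PAIRS = 4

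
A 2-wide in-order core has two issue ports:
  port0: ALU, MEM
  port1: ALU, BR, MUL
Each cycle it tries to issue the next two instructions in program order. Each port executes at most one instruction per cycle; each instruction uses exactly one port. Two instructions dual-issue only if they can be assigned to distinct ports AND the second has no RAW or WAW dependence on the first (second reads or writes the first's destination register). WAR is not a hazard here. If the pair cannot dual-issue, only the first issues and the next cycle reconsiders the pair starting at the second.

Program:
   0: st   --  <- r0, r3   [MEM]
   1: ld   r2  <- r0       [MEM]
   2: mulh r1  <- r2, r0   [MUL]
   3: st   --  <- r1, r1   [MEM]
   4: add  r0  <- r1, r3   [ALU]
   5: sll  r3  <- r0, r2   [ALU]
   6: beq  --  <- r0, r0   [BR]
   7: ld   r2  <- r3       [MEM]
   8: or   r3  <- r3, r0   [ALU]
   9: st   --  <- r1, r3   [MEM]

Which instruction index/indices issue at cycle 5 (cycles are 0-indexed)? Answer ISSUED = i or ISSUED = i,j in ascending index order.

ISSUED = 7,8

t=0 i0:st ; no-port MEM/MEM
t=1 i1:ld ; RAW r2
t=2 i2:mulh ; RAW r1
t=3 i3,i4:st;add ; 2-wide
t=4 i5,i6:sll;beq ; 2-wide
t=5 i7,i8:ld;or ; 2-wide
t=6 i9:st ; tail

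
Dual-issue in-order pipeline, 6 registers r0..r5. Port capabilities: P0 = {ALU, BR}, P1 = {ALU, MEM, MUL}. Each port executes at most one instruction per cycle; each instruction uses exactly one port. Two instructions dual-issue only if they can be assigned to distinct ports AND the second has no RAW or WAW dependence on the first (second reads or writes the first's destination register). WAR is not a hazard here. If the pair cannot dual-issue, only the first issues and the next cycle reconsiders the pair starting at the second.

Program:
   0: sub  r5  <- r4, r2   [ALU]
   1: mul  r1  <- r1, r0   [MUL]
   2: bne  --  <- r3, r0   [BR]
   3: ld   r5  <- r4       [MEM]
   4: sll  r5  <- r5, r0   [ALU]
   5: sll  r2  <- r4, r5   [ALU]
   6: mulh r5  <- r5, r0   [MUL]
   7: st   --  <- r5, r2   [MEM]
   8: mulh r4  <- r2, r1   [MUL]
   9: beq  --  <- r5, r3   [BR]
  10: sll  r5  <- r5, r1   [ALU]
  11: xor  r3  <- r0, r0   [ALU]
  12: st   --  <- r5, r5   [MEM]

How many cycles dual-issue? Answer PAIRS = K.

  cy0 -> i0,i1 (sub+mul) 2-wide
  cy1 -> i2,i3 (bne+ld) 2-wide
  cy2 -> i4 (sll) RAW r5
  cy3 -> i5,i6 (sll+mulh) 2-wide
  cy4 -> i7 (st) no-port MEM/MUL
  cy5 -> i8,i9 (mulh+beq) 2-wide
  cy6 -> i10,i11 (sll+xor) 2-wide
  cy7 -> i12 (st) tail

PAIRS = 5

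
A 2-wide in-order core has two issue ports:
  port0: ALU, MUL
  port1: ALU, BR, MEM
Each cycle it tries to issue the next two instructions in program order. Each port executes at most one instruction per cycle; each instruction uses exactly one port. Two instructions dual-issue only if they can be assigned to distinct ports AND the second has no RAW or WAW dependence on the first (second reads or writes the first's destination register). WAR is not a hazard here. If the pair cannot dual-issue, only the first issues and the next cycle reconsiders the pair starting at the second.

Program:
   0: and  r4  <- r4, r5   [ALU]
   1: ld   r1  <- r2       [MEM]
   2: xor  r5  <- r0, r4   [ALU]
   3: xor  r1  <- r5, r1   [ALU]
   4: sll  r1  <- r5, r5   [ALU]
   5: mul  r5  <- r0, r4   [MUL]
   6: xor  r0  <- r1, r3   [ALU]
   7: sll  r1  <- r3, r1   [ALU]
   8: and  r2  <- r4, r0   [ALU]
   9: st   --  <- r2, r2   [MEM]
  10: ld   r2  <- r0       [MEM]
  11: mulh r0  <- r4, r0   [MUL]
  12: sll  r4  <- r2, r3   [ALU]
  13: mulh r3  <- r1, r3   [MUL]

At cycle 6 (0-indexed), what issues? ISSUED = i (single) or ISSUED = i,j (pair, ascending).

0. and;ld @i0+i1  | dual
1. xor @i2  | RAW r5
2. xor @i3  | WAW r1
3. sll;mul @i4+i5  | dual
4. xor;sll @i6+i7  | dual
5. and @i8  | RAW r2
6. st @i9  | no-port MEM/MEM
7. ld;mulh @i10+i11  | dual
8. sll;mulh @i12+i13  | dual

ISSUED = 9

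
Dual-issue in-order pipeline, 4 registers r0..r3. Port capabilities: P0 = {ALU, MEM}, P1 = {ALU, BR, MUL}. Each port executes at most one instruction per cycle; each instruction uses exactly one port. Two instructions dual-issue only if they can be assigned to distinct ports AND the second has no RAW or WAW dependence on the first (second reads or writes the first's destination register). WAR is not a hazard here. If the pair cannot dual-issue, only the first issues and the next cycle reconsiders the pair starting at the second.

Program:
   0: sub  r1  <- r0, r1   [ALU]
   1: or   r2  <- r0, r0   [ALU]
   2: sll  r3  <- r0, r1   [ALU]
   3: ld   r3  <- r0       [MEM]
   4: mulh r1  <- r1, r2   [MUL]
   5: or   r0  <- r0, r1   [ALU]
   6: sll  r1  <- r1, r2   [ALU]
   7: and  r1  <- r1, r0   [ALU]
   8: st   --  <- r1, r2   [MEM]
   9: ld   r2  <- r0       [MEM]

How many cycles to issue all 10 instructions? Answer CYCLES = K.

  cy0 -> i0,i1 (sub+or) pair
  cy1 -> i2 (sll) WAW r3
  cy2 -> i3,i4 (ld+mulh) pair
  cy3 -> i5,i6 (or+sll) pair
  cy4 -> i7 (and) RAW r1
  cy5 -> i8 (st) no-port MEM/MEM
  cy6 -> i9 (ld) tail

CYCLES = 7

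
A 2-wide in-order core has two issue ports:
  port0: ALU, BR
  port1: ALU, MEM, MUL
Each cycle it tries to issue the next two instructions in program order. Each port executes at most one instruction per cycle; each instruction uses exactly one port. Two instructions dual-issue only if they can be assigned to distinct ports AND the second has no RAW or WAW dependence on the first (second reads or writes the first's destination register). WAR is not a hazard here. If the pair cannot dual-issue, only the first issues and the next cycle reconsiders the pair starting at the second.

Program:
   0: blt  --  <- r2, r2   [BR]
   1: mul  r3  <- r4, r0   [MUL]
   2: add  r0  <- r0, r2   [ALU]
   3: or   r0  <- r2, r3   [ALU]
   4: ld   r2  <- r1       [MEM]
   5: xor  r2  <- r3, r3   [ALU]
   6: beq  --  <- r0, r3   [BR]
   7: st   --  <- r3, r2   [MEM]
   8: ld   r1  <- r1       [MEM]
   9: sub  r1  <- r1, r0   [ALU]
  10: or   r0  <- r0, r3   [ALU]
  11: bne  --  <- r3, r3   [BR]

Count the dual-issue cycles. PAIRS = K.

PAIRS = 4

t=0 i0+i1:blt.BR+mul.MUL ; dual
t=1 i2:add.ALU ; WAW r0
t=2 i3+i4:or.ALU+ld.MEM ; dual
t=3 i5+i6:xor.ALU+beq.BR ; dual
t=4 i7:st.MEM ; no-port MEM/MEM
t=5 i8:ld.MEM ; RAW+WAW r1
t=6 i9+i10:sub.ALU+or.ALU ; dual
t=7 i11:bne.BR ; tail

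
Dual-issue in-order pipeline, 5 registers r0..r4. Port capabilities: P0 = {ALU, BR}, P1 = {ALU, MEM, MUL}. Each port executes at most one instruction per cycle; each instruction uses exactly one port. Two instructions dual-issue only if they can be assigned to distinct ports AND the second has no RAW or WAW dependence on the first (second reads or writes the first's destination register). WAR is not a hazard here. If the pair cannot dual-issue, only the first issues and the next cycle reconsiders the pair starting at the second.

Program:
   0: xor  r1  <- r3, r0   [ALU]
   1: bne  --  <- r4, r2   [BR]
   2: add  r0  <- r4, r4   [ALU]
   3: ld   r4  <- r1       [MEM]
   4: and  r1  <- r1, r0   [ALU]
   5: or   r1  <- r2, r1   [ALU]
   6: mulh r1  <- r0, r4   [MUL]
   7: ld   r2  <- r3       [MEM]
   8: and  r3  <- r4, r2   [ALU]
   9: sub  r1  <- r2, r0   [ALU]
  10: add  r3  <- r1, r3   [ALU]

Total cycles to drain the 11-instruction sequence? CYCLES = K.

[0] i0,i1  xor.ALU;bne.BR  -- 2-wide
[1] i2,i3  add.ALU;ld.MEM  -- 2-wide
[2] i4  and.ALU  -- RAW+WAW r1
[3] i5  or.ALU  -- WAW r1
[4] i6  mulh.MUL  -- no-port MUL/MEM
[5] i7  ld.MEM  -- RAW r2
[6] i8,i9  and.ALU;sub.ALU  -- 2-wide
[7] i10  add.ALU  -- tail

CYCLES = 8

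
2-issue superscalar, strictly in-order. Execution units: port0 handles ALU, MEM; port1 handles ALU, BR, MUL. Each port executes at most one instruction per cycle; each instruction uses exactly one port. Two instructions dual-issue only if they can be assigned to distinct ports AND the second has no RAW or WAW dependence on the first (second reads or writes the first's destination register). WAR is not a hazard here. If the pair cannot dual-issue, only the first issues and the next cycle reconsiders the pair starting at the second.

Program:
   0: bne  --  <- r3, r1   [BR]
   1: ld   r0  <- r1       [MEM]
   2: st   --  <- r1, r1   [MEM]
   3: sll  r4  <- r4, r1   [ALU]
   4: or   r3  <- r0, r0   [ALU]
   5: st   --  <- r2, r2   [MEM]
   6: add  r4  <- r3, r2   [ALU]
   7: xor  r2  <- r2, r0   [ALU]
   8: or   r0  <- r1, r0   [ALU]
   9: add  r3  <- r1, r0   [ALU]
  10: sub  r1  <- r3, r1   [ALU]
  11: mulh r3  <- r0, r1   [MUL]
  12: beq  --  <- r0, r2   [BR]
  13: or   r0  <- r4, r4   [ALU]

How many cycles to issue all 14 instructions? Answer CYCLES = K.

[0] i0&i1  bne.BR;ld.MEM  -- pair
[1] i2&i3  st.MEM;sll.ALU  -- pair
[2] i4&i5  or.ALU;st.MEM  -- pair
[3] i6&i7  add.ALU;xor.ALU  -- pair
[4] i8  or.ALU  -- RAW r0
[5] i9  add.ALU  -- RAW r3
[6] i10  sub.ALU  -- RAW r1
[7] i11  mulh.MUL  -- no-port MUL/BR
[8] i12&i13  beq.BR;or.ALU  -- pair

CYCLES = 9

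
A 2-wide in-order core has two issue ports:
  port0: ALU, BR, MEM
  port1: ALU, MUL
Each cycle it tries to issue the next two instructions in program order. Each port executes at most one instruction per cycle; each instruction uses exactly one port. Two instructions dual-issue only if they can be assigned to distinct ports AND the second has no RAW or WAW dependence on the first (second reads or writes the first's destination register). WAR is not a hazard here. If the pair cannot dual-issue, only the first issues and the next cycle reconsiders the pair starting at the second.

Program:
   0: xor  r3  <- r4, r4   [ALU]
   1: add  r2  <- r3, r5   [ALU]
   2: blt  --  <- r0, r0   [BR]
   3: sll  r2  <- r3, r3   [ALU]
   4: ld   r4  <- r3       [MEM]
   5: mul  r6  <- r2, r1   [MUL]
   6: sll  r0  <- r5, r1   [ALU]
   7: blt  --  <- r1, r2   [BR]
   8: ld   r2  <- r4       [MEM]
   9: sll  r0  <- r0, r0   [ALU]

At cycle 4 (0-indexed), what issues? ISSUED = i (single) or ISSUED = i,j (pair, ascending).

ISSUED = 7

  cy0 -> i0 (xor.ALU) RAW r3
  cy1 -> i1&i2 (add.ALU+blt.BR) pair
  cy2 -> i3&i4 (sll.ALU+ld.MEM) pair
  cy3 -> i5&i6 (mul.MUL+sll.ALU) pair
  cy4 -> i7 (blt.BR) no-port BR/MEM
  cy5 -> i8&i9 (ld.MEM+sll.ALU) pair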